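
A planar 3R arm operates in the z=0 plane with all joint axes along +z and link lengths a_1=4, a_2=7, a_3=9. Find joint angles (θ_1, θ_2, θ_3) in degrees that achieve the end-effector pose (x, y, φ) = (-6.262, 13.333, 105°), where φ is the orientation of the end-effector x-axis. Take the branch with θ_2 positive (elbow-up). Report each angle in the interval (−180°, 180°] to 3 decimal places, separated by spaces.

wrist centre = target − a_3·(cos φ, sin φ) = (-3.9326, 4.6397)
cos θ_2 = (36.9921−4²−7²)/(2·4·7) = -0.5001; θ_2 = 120.0094° (elbow-up)
β = atan2(4.6397,-3.9326) = 130.2849°; ψ = atan2(6.0616,0.4990) = 85.2938°
θ_1 = β − ψ = 44.9911°
θ_3 = φ − θ_1 − θ_2 = -60.0005° (wrapped to (-180°,180°])

44.991 120.009 -60.000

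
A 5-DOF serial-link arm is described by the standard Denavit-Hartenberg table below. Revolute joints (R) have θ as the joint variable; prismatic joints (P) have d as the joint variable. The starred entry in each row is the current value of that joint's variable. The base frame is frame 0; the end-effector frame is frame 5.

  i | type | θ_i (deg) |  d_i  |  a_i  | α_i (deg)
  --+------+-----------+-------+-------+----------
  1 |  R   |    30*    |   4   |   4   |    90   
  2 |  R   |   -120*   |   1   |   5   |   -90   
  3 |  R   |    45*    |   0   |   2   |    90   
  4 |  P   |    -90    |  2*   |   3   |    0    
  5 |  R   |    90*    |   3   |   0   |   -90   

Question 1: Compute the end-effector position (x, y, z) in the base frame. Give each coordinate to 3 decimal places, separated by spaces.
after link 1: o_1 = (3.4641, 2.0000, 4.0000)
after link 2: o_2 = (1.7990, -0.1160, -0.3301)
after link 3: o_3 = (0.4796, 0.7552, -1.5549)
after link 4: o_4 = (-1.6757, -2.1222, -1.2796)
after link 5: o_5 = (-1.5336, -4.4896, -3.1167)

-1.534 -4.490 -3.117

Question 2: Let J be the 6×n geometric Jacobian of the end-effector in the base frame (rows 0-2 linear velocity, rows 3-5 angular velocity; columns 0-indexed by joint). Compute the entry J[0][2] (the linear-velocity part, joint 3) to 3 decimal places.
-3.393

axis z_2 = (0.7500,0.4330,-0.5000); lever o_n−o_2 = (-3.3326,-4.3736,-2.7866)
cross product → J_v[:, 2] = (-3.3934,3.7563,-1.8371)
J_ω[:, 2] = z_2
entry J[0][2] = -3.3934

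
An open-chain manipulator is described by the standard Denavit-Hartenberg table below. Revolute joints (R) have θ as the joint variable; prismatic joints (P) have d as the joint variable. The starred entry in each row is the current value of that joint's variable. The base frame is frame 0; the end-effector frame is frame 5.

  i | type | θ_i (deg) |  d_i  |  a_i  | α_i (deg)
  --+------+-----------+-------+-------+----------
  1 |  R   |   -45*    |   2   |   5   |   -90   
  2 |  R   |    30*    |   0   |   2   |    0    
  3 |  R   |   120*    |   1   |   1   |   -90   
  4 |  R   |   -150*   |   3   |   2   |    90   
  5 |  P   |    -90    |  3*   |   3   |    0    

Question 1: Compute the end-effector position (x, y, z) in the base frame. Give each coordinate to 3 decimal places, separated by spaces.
5.704 -6.550 2.116

after link 1: o_1 = (3.5355, -3.5355, 2.0000)
after link 2: o_2 = (4.7603, -4.7603, 1.0000)
after link 3: o_3 = (4.8550, -3.4408, 0.5000)
after link 4: o_4 = (5.5621, -2.7337, 3.9641)
after link 5: o_5 = (5.7042, -6.5500, 2.1160)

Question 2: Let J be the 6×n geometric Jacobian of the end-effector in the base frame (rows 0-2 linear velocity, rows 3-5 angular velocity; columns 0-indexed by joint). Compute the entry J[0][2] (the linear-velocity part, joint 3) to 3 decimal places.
0.789

axis z_2 = (0.7071,0.7071,0.0000); lever o_n−o_2 = (0.9439,-1.7898,1.1160)
cross product → J_v[:, 2] = (0.7891,-0.7891,-1.9330)
J_ω[:, 2] = z_2
entry J[0][2] = 0.7891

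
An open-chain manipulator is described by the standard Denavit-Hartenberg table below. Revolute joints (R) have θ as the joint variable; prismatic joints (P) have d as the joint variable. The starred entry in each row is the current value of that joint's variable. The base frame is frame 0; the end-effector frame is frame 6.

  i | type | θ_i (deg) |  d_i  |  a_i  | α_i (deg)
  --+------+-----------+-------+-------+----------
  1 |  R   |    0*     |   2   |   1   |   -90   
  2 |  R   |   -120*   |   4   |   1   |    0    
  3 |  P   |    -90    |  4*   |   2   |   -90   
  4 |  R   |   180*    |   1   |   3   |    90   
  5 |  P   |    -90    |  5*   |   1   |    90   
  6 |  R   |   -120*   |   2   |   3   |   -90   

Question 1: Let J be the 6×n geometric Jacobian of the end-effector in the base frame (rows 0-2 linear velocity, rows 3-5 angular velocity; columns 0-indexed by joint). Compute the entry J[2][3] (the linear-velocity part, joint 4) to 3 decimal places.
axis z_3 = (-0.5000,0.0000,0.8660); lever o_n−o_3 = (0.1160,-2.4019,1.7990)
cross product → J_v[:, 3] = (2.0801,1.0000,1.2010)
J_ω[:, 3] = z_3
entry J[2][3] = 1.2010

1.201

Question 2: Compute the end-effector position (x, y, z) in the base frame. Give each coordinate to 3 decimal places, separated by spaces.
after link 1: o_1 = (1.0000, 0.0000, 2.0000)
after link 2: o_2 = (0.5000, 4.0000, 2.8660)
after link 3: o_3 = (-1.2321, 8.0000, 1.8660)
after link 4: o_4 = (0.8660, 8.0000, 4.2321)
after link 5: o_5 = (1.3660, 3.0000, 3.3660)
after link 6: o_6 = (-1.1160, 5.5981, 3.6651)

-1.116 5.598 3.665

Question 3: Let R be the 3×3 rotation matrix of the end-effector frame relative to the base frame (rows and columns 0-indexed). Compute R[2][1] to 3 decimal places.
0.500

End-effector y-axis (col 1 of R) = (0.8660,-0.0000,0.5000)
R[2][1] = 0.5000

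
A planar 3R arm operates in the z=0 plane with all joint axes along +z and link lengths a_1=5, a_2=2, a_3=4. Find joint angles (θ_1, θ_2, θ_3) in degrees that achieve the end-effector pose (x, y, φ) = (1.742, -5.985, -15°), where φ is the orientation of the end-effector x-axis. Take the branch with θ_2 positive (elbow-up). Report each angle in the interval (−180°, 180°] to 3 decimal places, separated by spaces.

wrist centre = target − a_3·(cos φ, sin φ) = (-2.1217, -4.9497)
cos θ_2 = (29.0014−5²−2²)/(2·5·2) = 0.0001; θ_2 = 89.9960° (elbow-up)
β = atan2(-4.9497,-2.1217) = -113.2024°; ψ = atan2(2.0000,5.0001) = 21.8009°
θ_1 = β − ψ = -135.0033°
θ_3 = φ − θ_1 − θ_2 = 30.0073° (wrapped to (-180°,180°])

-135.003 89.996 30.007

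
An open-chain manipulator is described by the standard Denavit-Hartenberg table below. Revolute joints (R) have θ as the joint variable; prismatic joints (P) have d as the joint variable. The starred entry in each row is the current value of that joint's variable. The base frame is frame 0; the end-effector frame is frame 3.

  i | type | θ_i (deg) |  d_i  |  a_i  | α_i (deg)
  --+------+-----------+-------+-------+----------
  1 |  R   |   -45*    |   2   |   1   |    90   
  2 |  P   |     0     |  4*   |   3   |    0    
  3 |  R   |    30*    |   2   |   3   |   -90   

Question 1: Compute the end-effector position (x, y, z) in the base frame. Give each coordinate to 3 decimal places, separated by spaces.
0.423 -8.908 3.500

after link 1: o_1 = (0.7071, -0.7071, 2.0000)
after link 2: o_2 = (0.0000, -5.6569, 2.0000)
after link 3: o_3 = (0.4229, -8.9082, 3.5000)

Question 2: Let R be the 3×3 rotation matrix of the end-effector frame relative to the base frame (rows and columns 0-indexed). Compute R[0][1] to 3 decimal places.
0.707

End-effector y-axis (col 1 of R) = (0.7071,0.7071,-0.0000)
R[0][1] = 0.7071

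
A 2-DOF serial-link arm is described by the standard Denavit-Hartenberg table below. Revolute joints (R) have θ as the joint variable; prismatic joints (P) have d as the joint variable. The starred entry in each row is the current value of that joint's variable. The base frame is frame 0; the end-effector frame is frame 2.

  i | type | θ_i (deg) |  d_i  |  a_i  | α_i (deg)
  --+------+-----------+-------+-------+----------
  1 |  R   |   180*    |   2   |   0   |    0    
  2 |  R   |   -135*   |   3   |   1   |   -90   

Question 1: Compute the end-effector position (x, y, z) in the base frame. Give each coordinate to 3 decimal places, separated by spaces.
0.707 0.707 5.000

after link 1: o_1 = (0.0000, 0.0000, 2.0000)
after link 2: o_2 = (0.7071, 0.7071, 5.0000)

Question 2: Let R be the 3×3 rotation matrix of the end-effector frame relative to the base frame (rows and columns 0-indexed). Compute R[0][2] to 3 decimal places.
-0.707

End-effector z-axis (col 2 of R) = (-0.7071,0.7071,0.0000)
R[0][2] = -0.7071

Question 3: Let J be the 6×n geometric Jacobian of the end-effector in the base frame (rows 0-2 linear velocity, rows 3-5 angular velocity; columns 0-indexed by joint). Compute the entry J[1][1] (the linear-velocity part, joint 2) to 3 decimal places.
0.707

axis z_1 = (0.0000,0.0000,1.0000); lever o_n−o_1 = (0.7071,0.7071,3.0000)
cross product → J_v[:, 1] = (-0.7071,0.7071,0.0000)
J_ω[:, 1] = z_1
entry J[1][1] = 0.7071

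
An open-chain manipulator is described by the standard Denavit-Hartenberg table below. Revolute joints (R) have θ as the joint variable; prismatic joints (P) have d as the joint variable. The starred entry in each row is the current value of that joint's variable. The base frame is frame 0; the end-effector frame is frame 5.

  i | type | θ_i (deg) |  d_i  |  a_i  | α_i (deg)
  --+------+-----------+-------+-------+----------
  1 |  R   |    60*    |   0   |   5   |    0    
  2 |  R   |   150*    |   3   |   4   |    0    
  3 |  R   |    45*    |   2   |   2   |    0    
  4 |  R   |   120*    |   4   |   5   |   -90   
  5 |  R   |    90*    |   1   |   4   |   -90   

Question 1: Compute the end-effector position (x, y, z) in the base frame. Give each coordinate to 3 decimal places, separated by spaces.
after link 1: o_1 = (2.5000, 4.3301, 0.0000)
after link 2: o_2 = (-0.9641, 2.3301, 3.0000)
after link 3: o_3 = (-1.4817, 0.3983, 5.0000)
after link 4: o_4 = (3.3479, 1.6924, 9.0000)
after link 5: o_5 = (3.0891, 2.6583, 5.0000)

3.089 2.658 5.000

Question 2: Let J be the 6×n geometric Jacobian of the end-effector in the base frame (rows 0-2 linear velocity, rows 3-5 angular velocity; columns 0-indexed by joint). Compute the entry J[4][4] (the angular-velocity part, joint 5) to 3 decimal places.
axis z_4 = (-0.2588,0.9659,0.0000); lever o_n−o_4 = (-0.2588,0.9659,-4.0000)
cross product → J_v[:, 4] = (-3.8637,-1.0353,-0.0000)
J_ω[:, 4] = z_4
entry J[4][4] = 0.9659

0.966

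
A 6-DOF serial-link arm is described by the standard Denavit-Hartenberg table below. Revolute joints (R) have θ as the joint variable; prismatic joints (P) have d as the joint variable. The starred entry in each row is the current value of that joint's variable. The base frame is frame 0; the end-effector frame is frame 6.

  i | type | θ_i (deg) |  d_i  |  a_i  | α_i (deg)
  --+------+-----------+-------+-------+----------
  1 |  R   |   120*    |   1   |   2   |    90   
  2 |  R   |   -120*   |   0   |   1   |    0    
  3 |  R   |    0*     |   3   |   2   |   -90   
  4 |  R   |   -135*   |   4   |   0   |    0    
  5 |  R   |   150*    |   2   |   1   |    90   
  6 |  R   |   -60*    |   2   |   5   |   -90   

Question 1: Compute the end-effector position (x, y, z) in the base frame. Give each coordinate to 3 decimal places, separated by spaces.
3.488 2.010 -5.809

after link 1: o_1 = (-1.0000, 1.7321, 1.0000)
after link 2: o_2 = (-0.7500, 1.2990, 0.1340)
after link 3: o_3 = (2.3481, 1.9330, -1.5981)
after link 4: o_4 = (0.6160, 4.9330, -3.5981)
after link 5: o_5 = (-0.2327, 5.8853, -5.4346)
after link 6: o_6 = (3.4881, 2.0104, -5.8091)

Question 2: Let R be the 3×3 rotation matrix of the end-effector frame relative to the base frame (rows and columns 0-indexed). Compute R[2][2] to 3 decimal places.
-0.974

End-effector z-axis (col 2 of R) = (-0.2015,-0.0993,-0.9744)
R[2][2] = -0.9744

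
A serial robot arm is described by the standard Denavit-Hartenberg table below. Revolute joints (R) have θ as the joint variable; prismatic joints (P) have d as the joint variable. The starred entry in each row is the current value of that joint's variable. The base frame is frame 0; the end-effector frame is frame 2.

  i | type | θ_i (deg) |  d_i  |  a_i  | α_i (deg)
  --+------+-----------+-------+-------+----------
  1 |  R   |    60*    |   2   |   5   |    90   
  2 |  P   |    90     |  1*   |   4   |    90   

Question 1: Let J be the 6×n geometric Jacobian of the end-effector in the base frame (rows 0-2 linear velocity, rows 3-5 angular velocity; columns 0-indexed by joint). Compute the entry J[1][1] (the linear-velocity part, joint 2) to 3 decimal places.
-0.500

prismatic axis z_1 = (0.8660,-0.5000,0.0000)
J_v[:, 1] = z_1; J_ω[:, 1] = (0,0,0)
entry J[1][1] = -0.5000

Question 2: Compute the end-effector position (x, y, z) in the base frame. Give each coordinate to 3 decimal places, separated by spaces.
after link 1: o_1 = (2.5000, 4.3301, 2.0000)
after link 2: o_2 = (3.3660, 3.8301, 6.0000)

3.366 3.830 6.000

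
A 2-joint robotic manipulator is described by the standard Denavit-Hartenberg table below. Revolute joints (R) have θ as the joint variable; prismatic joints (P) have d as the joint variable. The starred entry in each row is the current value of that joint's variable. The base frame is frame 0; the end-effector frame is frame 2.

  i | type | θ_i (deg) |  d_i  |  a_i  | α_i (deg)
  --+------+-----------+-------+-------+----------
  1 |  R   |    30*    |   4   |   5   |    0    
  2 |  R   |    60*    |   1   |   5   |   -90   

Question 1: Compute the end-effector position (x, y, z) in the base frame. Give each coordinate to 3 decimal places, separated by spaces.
4.330 7.500 5.000

after link 1: o_1 = (4.3301, 2.5000, 4.0000)
after link 2: o_2 = (4.3301, 7.5000, 5.0000)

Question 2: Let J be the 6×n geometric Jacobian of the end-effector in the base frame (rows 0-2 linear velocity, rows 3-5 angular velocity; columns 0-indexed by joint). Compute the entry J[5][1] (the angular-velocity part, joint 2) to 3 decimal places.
1.000

axis z_1 = (0.0000,0.0000,1.0000); lever o_n−o_1 = (0.0000,5.0000,1.0000)
cross product → J_v[:, 1] = (-5.0000,0.0000,0.0000)
J_ω[:, 1] = z_1
entry J[5][1] = 1.0000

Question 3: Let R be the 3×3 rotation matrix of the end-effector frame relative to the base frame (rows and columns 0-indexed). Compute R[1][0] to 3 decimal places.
1.000

End-effector x-axis (col 0 of R) = (0.0000,1.0000,0.0000)
R[1][0] = 1.0000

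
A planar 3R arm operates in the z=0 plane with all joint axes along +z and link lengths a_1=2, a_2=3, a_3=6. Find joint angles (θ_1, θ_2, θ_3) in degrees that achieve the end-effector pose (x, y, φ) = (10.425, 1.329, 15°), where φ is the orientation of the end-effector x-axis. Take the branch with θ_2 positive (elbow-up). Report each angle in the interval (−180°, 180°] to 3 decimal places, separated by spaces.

-30.019 45.023 -0.004

wrist centre = target − a_3·(cos φ, sin φ) = (4.6294, -0.2239)
cos θ_2 = (21.4819−2²−3²)/(2·2·3) = 0.7068; θ_2 = 45.0228° (elbow-up)
β = atan2(-0.2239,4.6294) = -2.7691°; ψ = atan2(2.1222,4.1205) = 27.2498°
θ_1 = β − ψ = -30.0189°
θ_3 = φ − θ_1 − θ_2 = -0.0039° (wrapped to (-180°,180°])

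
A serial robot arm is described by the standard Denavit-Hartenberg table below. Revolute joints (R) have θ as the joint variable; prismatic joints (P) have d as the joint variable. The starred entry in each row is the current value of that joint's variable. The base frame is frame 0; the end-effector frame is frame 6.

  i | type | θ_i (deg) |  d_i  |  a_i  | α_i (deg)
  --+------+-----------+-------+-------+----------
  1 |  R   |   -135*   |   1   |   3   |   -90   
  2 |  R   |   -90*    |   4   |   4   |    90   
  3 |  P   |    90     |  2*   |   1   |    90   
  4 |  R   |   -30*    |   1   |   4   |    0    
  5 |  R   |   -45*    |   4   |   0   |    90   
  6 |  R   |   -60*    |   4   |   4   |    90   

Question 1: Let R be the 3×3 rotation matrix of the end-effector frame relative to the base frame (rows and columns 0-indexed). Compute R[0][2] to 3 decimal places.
0.433

End-effector z-axis (col 2 of R) = (0.4330,0.7500,-0.5000)
R[0][2] = 0.4330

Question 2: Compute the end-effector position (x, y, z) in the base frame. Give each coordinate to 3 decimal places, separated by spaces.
after link 1: o_1 = (-2.1213, -2.1213, 1.0000)
after link 2: o_2 = (0.7071, -4.9497, 5.0000)
after link 3: o_3 = (2.8284, -4.2426, 5.0000)
after link 4: o_4 = (3.8637, -8.1063, 6.0000)
after link 5: o_5 = (3.8637, -8.1063, 10.0000)
after link 6: o_6 = (-0.6004, -7.8384, 6.5359)

-0.600 -7.838 6.536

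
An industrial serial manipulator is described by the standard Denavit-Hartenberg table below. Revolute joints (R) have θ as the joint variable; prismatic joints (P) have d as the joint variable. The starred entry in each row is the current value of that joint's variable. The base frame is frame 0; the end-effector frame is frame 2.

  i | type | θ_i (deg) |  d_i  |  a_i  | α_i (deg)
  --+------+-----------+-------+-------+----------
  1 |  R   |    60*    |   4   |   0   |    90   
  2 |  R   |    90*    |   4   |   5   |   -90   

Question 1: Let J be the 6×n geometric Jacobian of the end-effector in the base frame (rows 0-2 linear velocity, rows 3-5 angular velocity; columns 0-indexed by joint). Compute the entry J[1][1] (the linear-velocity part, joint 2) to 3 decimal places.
-4.330

axis z_1 = (0.8660,-0.5000,0.0000); lever o_n−o_1 = (3.4641,-2.0000,5.0000)
cross product → J_v[:, 1] = (-2.5000,-4.3301,0.0000)
J_ω[:, 1] = z_1
entry J[1][1] = -4.3301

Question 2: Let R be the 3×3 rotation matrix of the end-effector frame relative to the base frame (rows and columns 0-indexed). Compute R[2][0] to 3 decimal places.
1.000

End-effector x-axis (col 0 of R) = (-0.0000,0.0000,1.0000)
R[2][0] = 1.0000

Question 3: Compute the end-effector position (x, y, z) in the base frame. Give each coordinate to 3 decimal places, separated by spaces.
after link 1: o_1 = (0.0000, 0.0000, 4.0000)
after link 2: o_2 = (3.4641, -2.0000, 9.0000)

3.464 -2.000 9.000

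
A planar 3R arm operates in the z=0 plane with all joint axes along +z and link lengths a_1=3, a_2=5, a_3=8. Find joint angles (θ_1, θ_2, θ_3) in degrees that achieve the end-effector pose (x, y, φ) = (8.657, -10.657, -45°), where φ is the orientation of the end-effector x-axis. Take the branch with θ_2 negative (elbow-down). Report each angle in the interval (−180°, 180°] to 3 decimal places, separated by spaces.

-0.003 -89.996 44.998

wrist centre = target − a_3·(cos φ, sin φ) = (3.0001, -5.0001)
cos θ_2 = (34.0023−3²−5²)/(2·3·5) = 0.0001; θ_2 = -89.9955° (elbow-down)
β = atan2(-5.0001,3.0001) = -59.0358°; ψ = atan2(-5.0000,3.0004) = -59.0330°
θ_1 = β − ψ = -0.0028°
θ_3 = φ − θ_1 − θ_2 = 44.9983° (wrapped to (-180°,180°])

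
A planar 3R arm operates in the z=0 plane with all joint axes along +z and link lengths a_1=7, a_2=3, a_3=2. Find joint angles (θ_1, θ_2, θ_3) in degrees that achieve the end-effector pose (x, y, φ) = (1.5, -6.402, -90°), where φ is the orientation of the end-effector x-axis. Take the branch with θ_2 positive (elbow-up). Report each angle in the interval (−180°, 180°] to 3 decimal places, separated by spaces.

-90.001 149.998 -149.997

wrist centre = target − a_3·(cos φ, sin φ) = (1.5000, -4.4020)
cos θ_2 = (21.6276−7²−3²)/(2·7·3) = -0.8660; θ_2 = 149.9982° (elbow-up)
β = atan2(-4.4020,1.5000) = -71.1832°; ψ = atan2(1.5001,4.4020) = 18.8178°
θ_1 = β − ψ = -90.0011°
θ_3 = φ − θ_1 − θ_2 = -149.9971° (wrapped to (-180°,180°])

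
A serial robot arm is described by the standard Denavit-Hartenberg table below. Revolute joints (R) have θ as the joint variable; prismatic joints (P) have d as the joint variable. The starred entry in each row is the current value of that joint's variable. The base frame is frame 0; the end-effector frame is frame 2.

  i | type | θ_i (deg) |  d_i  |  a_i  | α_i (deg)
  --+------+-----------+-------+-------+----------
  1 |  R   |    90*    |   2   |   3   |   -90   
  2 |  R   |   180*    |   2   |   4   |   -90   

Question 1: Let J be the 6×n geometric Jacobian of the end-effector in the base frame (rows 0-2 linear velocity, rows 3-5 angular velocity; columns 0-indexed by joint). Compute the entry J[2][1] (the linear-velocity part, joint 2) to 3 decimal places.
4.000

axis z_1 = (-1.0000,0.0000,0.0000); lever o_n−o_1 = (-2.0000,-4.0000,-0.0000)
cross product → J_v[:, 1] = (0.0000,-0.0000,4.0000)
J_ω[:, 1] = z_1
entry J[2][1] = 4.0000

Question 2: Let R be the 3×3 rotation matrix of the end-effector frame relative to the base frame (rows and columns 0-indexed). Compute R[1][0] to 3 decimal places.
End-effector x-axis (col 0 of R) = (-0.0000,-1.0000,-0.0000)
R[1][0] = -1.0000

-1.000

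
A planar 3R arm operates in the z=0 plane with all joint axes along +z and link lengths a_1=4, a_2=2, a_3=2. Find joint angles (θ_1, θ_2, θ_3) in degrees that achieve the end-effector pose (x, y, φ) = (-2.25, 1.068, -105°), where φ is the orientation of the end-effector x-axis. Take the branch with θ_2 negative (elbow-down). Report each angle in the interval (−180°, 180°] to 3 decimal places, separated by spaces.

wrist centre = target − a_3·(cos φ, sin φ) = (-1.7324, 2.9999)
cos θ_2 = (12.0002−4²−2²)/(2·4·2) = -0.5000; θ_2 = -119.9992° (elbow-down)
β = atan2(2.9999,-1.7324) = 120.0057°; ψ = atan2(-1.7321,3.0000) = -30.0000°
θ_1 = β − ψ = 150.0057°
θ_3 = φ − θ_1 − θ_2 = -135.0065° (wrapped to (-180°,180°])

150.006 -119.999 -135.006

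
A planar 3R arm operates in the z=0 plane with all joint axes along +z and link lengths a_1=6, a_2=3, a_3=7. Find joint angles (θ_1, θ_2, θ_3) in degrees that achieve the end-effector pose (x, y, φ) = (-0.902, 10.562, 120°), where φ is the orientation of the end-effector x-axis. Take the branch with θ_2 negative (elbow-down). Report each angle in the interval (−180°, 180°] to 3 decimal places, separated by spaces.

wrist centre = target − a_3·(cos φ, sin φ) = (2.5980, 4.4998)
cos θ_2 = (26.9980−6²−3²)/(2·6·3) = -0.5001; θ_2 = -120.0037° (elbow-down)
β = atan2(4.4998,2.5980) = 59.9997°; ψ = atan2(-2.5980,4.4998) = -30.0000°
θ_1 = β − ψ = 89.9997°
θ_3 = φ − θ_1 − θ_2 = 150.0039° (wrapped to (-180°,180°])

90.000 -120.004 150.004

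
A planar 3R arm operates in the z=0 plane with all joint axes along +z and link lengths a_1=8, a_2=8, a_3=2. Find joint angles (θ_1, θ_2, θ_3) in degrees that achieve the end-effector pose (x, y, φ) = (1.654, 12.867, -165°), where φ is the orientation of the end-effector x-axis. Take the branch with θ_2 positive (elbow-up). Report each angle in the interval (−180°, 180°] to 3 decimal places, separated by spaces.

wrist centre = target − a_3·(cos φ, sin φ) = (3.5859, 13.3846)
cos θ_2 = (192.0069−8²−8²)/(2·8·8) = 0.5001; θ_2 = 59.9964° (elbow-up)
β = atan2(13.3846,3.5859) = 75.0022°; ψ = atan2(6.9280,12.0004) = 29.9982°
θ_1 = β − ψ = 45.0040°
θ_3 = φ − θ_1 − θ_2 = 89.9996° (wrapped to (-180°,180°])

45.004 59.996 90.000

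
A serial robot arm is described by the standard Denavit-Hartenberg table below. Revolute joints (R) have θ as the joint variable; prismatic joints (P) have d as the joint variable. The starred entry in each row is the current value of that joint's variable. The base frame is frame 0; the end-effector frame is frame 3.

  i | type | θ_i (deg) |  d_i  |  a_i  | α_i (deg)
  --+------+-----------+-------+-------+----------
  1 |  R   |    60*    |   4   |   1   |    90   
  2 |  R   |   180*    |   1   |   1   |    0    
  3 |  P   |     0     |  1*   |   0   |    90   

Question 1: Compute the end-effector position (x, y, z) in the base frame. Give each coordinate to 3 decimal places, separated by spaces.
after link 1: o_1 = (0.5000, 0.8660, 4.0000)
after link 2: o_2 = (0.8660, -0.5000, 4.0000)
after link 3: o_3 = (1.7321, -1.0000, 4.0000)

1.732 -1.000 4.000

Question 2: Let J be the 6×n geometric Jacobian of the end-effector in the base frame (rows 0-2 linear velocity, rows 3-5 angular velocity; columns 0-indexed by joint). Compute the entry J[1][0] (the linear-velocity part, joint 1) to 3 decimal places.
1.732

axis z_0 = ẑ; lever o_n−o_0 = (1.7321,-1.0000,4.0000)
cross product → J_v[:, 0] = (1.0000,1.7321,-0.0000)
J_ω[:, 0] = z_0
entry J[1][0] = 1.7321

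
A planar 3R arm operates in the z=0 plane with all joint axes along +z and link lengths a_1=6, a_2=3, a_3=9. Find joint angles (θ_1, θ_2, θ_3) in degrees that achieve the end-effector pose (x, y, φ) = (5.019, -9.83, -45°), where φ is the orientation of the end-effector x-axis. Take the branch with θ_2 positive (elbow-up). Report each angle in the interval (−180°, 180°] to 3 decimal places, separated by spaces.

wrist centre = target − a_3·(cos φ, sin φ) = (-1.3450, -3.4660)
cos θ_2 = (13.8223−6²−3²)/(2·6·3) = -0.8660; θ_2 = 150.0024° (elbow-up)
β = atan2(-3.4660,-1.3450) = -111.2082°; ψ = atan2(1.4999,3.4019) = 23.7929°
θ_1 = β − ψ = -135.0011°
θ_3 = φ − θ_1 − θ_2 = -60.0013° (wrapped to (-180°,180°])

-135.001 150.002 -60.001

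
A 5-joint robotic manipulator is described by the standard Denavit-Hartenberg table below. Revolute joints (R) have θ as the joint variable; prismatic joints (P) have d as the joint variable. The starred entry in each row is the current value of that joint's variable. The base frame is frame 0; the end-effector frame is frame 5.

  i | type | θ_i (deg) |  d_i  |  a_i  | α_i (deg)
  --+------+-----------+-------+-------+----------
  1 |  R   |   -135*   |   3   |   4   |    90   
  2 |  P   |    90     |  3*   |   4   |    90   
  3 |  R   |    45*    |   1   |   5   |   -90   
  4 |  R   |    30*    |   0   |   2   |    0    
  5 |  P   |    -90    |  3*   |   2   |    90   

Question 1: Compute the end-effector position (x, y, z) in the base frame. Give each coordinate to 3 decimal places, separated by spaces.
after link 1: o_1 = (-2.8284, -2.8284, 3.0000)
after link 2: o_2 = (-4.9497, -0.7071, 7.0000)
after link 3: o_3 = (-8.1569, 1.0858, 10.5355)
after link 4: o_4 = (-8.3158, 2.6589, 11.7603)
after link 5: o_5 = (-11.5405, 3.4342, 10.3461)

-11.541 3.434 10.346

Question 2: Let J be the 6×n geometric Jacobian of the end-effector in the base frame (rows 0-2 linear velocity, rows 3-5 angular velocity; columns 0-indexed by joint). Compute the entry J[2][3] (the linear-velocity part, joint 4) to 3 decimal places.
0.518

axis z_3 = (-0.5000,0.5000,-0.7071); lever o_n−o_3 = (-3.3837,2.3484,-0.1895)
cross product → J_v[:, 3] = (1.5658,2.2979,0.5176)
J_ω[:, 3] = z_3
entry J[2][3] = 0.5176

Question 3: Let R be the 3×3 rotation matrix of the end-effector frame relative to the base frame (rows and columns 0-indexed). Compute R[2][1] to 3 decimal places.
End-effector y-axis (col 1 of R) = (-0.5000,0.5000,-0.7071)
R[2][1] = -0.7071

-0.707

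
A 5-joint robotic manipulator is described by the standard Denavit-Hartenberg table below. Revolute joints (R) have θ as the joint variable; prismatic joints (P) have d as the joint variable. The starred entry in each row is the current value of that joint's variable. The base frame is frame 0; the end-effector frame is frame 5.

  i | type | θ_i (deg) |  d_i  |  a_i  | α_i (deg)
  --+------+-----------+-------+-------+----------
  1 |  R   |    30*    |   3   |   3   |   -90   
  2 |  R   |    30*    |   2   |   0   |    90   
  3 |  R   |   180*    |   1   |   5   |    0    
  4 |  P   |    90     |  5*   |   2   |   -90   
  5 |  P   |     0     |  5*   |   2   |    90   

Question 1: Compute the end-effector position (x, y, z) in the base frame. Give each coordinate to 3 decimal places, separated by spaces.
after link 1: o_1 = (2.5981, 1.5000, 3.0000)
after link 2: o_2 = (1.5981, 3.2321, 3.0000)
after link 3: o_3 = (-1.7189, 1.3170, 6.3660)
after link 4: o_4 = (1.4462, 0.8349, 10.6962)
after link 5: o_5 = (6.1962, 1.2679, 8.1962)

6.196 1.268 8.196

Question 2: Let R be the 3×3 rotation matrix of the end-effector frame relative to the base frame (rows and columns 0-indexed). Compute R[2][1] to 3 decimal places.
End-effector y-axis (col 1 of R) = (0.7500,0.4330,-0.5000)
R[2][1] = -0.5000

-0.500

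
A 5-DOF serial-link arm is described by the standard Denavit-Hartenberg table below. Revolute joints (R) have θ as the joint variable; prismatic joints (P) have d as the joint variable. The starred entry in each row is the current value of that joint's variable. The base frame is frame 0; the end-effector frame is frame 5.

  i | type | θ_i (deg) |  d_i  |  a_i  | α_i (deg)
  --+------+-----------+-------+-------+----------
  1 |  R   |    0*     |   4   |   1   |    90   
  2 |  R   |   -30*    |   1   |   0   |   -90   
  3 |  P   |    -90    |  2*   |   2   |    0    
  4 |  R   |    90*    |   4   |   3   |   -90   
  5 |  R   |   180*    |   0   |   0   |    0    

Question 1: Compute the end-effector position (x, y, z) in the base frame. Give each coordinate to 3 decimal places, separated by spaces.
after link 1: o_1 = (1.0000, 0.0000, 4.0000)
after link 2: o_2 = (1.0000, -1.0000, 4.0000)
after link 3: o_3 = (2.0000, -3.0000, 5.7321)
after link 4: o_4 = (6.5981, -3.0000, 7.6962)
after link 5: o_5 = (6.5981, -3.0000, 7.6962)

6.598 -3.000 7.696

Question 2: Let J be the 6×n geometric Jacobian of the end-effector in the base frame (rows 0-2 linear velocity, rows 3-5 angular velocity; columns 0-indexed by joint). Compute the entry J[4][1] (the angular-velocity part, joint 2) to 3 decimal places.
axis z_1 = (0.0000,-1.0000,0.0000); lever o_n−o_1 = (5.5981,-3.0000,3.6962)
cross product → J_v[:, 1] = (-3.6962,0.0000,5.5981)
J_ω[:, 1] = z_1
entry J[4][1] = -1.0000

-1.000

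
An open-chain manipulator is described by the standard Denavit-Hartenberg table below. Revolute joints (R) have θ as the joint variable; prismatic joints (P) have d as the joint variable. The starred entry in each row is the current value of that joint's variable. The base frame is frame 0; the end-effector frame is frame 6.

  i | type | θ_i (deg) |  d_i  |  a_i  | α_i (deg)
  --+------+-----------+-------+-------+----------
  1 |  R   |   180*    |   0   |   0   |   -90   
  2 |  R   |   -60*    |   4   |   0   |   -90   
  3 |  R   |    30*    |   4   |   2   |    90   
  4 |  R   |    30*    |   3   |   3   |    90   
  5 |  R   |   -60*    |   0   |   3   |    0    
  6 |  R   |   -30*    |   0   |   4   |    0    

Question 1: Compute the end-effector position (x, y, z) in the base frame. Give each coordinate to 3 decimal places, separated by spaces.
after link 1: o_1 = (0.0000, 0.0000, 0.0000)
after link 2: o_2 = (-0.0000, -4.0000, 0.0000)
after link 3: o_3 = (-4.3301, -3.0000, -0.5000)
after link 4: o_4 = (-7.5042, -4.2990, 1.9976)
after link 5: o_5 = (-8.0667, -1.3995, 1.4719)
after link 6: o_6 = (-7.0667, 2.0646, -0.2602)

-7.067 2.065 -0.260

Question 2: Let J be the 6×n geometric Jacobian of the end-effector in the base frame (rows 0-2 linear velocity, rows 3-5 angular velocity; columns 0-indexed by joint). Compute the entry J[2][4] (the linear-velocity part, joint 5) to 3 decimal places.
3.286

axis z_4 = (0.5335,0.2500,0.8080); lever o_n−o_4 = (0.4375,6.3636,-2.2578)
cross product → J_v[:, 4] = (-5.7063,1.5580,3.2856)
J_ω[:, 4] = z_4
entry J[2][4] = 3.2856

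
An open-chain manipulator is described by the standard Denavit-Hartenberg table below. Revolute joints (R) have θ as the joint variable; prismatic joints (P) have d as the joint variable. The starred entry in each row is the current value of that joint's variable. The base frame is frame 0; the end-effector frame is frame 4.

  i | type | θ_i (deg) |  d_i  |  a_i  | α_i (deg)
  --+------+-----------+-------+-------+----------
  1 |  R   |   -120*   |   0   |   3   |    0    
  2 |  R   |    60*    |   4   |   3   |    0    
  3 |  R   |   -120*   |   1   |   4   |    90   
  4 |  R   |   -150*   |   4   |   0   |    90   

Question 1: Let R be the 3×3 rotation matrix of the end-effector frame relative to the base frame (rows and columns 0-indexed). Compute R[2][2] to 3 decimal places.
0.866

End-effector z-axis (col 2 of R) = (0.5000,0.0000,0.8660)
R[2][2] = 0.8660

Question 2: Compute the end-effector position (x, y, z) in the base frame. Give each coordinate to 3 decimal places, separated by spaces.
-4.000 -1.196 5.000

after link 1: o_1 = (-1.5000, -2.5981, 0.0000)
after link 2: o_2 = (0.0000, -5.1962, 4.0000)
after link 3: o_3 = (-4.0000, -5.1962, 5.0000)
after link 4: o_4 = (-4.0000, -1.1962, 5.0000)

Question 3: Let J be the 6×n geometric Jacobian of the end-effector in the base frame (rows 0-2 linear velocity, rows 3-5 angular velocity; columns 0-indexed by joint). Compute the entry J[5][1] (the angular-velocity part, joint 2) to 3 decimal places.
1.000

axis z_1 = (0.0000,0.0000,1.0000); lever o_n−o_1 = (-2.5000,1.4019,5.0000)
cross product → J_v[:, 1] = (-1.4019,-2.5000,0.0000)
J_ω[:, 1] = z_1
entry J[5][1] = 1.0000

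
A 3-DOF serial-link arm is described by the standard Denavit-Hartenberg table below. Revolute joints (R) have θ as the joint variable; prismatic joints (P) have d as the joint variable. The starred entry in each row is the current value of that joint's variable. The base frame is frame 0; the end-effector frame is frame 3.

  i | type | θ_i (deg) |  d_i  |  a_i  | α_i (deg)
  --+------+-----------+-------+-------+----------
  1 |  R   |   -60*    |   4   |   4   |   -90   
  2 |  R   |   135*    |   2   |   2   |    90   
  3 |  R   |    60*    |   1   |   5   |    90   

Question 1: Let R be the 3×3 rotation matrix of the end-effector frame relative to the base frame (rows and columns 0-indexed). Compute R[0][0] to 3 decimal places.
End-effector x-axis (col 0 of R) = (0.5732,0.7392,-0.3536)
R[0][0] = 0.5732

0.573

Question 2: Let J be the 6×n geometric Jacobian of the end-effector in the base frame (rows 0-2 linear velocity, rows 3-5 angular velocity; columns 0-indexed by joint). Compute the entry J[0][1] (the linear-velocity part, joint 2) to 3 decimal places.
-1.945

axis z_1 = (0.8660,0.5000,0.0000); lever o_n−o_1 = (4.2446,5.3084,-3.8891)
cross product → J_v[:, 1] = (-1.9445,3.3680,2.4749)
J_ω[:, 1] = z_1
entry J[0][1] = -1.9445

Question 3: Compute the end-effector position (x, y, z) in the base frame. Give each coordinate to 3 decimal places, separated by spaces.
6.245 1.844 0.111

after link 1: o_1 = (2.0000, -3.4641, 4.0000)
after link 2: o_2 = (3.0249, -1.2394, 2.5858)
after link 3: o_3 = (6.2446, 1.8443, 0.1109)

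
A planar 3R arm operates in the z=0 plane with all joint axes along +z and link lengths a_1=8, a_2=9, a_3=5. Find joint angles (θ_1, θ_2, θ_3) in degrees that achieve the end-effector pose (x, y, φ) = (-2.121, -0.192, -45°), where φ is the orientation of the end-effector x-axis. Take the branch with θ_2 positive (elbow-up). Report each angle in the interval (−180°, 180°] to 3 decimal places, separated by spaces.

73.830 135.001 106.170

wrist centre = target − a_3·(cos φ, sin φ) = (-5.6565, 3.3435)
cos θ_2 = (43.1756−8²−9²)/(2·8·9) = -0.7071; θ_2 = 135.0006° (elbow-up)
β = atan2(3.3435,-5.6565) = 149.4130°; ψ = atan2(6.3639,1.6360) = 75.5831°
θ_1 = β − ψ = 73.8299°
θ_3 = φ − θ_1 − θ_2 = 106.1695° (wrapped to (-180°,180°])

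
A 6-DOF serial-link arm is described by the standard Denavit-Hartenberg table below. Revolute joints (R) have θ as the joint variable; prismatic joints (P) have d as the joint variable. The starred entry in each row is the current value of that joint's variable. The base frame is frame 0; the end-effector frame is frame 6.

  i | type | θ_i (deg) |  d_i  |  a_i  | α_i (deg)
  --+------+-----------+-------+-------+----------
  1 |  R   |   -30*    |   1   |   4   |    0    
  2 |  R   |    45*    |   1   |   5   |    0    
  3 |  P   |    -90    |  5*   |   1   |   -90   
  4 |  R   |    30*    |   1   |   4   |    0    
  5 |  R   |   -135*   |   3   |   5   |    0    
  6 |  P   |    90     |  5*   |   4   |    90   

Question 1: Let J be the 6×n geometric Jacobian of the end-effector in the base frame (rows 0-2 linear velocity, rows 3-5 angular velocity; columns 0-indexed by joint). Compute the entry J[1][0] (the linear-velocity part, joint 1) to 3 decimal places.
axis z_0 = ẑ; lever o_n−o_0 = (18.8075,-5.1706,10.8649)
cross product → J_v[:, 0] = (5.1706,18.8075,-0.0000)
J_ω[:, 0] = z_0
entry J[1][0] = 18.8075

18.808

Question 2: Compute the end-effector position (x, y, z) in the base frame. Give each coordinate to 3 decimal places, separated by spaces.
18.808 -5.171 10.865

after link 1: o_1 = (3.4641, -2.0000, 1.0000)
after link 2: o_2 = (8.2937, -0.7059, 2.0000)
after link 3: o_3 = (8.5525, -1.6718, 7.0000)
after link 4: o_4 = (10.4151, -4.7591, 5.0000)
after link 5: o_5 = (12.9779, -2.7326, 9.8296)
after link 6: o_6 = (18.8075, -5.1706, 10.8649)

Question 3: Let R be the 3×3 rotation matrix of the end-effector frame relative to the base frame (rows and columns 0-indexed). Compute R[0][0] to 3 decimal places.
End-effector x-axis (col 0 of R) = (0.2500,-0.9330,0.2588)
R[0][0] = 0.2500

0.250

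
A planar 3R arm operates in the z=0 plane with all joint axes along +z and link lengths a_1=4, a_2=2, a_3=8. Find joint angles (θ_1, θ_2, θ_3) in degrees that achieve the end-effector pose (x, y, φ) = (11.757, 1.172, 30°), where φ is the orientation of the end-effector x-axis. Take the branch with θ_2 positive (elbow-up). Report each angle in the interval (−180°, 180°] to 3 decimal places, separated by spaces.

wrist centre = target − a_3·(cos φ, sin φ) = (4.8288, -2.8280)
cos θ_2 = (31.3149−4²−2²)/(2·4·2) = 0.7072; θ_2 = 44.9942° (elbow-up)
β = atan2(-2.8280,4.8288) = -30.3555°; ψ = atan2(1.4141,5.4144) = 14.6370°
θ_1 = β − ψ = -44.9925°
θ_3 = φ − θ_1 − θ_2 = 29.9984° (wrapped to (-180°,180°])

-44.993 44.994 29.998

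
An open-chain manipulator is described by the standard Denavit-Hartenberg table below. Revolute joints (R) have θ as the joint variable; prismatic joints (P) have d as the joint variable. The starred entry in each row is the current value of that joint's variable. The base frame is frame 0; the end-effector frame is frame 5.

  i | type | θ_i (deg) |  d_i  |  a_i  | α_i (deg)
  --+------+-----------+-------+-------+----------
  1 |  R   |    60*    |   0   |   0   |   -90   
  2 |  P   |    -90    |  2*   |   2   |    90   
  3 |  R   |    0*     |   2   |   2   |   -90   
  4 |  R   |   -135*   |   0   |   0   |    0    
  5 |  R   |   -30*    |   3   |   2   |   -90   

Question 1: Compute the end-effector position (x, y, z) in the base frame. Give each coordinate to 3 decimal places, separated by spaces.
after link 1: o_1 = (0.0000, 0.0000, 0.0000)
after link 2: o_2 = (-1.7321, 1.0000, 2.0000)
after link 3: o_3 = (-2.7321, -0.7321, 4.0000)
after link 4: o_4 = (-2.7321, -0.7321, 4.0000)
after link 5: o_5 = (-5.5889, 0.3197, 2.0681)

-5.589 0.320 2.068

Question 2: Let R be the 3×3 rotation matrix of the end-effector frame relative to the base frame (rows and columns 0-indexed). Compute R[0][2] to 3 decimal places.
End-effector z-axis (col 2 of R) = (-0.4830,-0.8365,0.2588)
R[0][2] = -0.4830

-0.483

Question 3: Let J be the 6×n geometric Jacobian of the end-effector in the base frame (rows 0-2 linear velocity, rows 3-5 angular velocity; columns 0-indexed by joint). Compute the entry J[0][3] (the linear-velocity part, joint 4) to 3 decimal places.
-0.966

axis z_3 = (-0.8660,0.5000,0.0000); lever o_n−o_3 = (-2.8569,1.0517,-1.9319)
cross product → J_v[:, 3] = (-0.9659,-1.6730,0.5176)
J_ω[:, 3] = z_3
entry J[0][3] = -0.9659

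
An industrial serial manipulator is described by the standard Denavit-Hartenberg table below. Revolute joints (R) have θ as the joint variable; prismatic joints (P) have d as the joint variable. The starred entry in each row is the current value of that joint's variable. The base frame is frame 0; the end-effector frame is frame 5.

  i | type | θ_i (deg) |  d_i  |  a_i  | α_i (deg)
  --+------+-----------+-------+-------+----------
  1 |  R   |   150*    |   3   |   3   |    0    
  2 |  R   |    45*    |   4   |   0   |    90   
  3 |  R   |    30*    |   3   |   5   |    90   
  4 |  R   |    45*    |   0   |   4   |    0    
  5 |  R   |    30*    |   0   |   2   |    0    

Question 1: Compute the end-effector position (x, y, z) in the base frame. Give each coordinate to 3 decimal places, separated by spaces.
-11.588 7.125 11.173

after link 1: o_1 = (-2.5981, 1.5000, 3.0000)
after link 2: o_2 = (-2.5981, 1.5000, 7.0000)
after link 3: o_3 = (-7.5571, 3.2771, 9.5000)
after link 4: o_4 = (-10.6552, 5.3751, 10.9142)
after link 5: o_5 = (-11.5882, 7.1251, 11.1730)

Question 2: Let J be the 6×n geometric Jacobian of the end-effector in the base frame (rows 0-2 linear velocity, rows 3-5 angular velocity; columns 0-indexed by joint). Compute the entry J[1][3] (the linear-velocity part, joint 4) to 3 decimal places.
axis z_3 = (-0.4830,-0.1294,-0.8660); lever o_n−o_3 = (-4.0311,3.8481,1.6730)
cross product → J_v[:, 3] = (3.1160,4.2990,-2.3801)
J_ω[:, 3] = z_3
entry J[1][3] = 4.2990

4.299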